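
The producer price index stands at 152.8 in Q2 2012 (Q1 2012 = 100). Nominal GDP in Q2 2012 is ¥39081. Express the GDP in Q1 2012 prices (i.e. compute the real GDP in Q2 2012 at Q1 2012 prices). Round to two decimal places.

25576.57

Real = Nominal ÷ (Index/100) = 39081 ÷ (152.8/100)
     = 39081 ÷ 1.528 = 25576.5707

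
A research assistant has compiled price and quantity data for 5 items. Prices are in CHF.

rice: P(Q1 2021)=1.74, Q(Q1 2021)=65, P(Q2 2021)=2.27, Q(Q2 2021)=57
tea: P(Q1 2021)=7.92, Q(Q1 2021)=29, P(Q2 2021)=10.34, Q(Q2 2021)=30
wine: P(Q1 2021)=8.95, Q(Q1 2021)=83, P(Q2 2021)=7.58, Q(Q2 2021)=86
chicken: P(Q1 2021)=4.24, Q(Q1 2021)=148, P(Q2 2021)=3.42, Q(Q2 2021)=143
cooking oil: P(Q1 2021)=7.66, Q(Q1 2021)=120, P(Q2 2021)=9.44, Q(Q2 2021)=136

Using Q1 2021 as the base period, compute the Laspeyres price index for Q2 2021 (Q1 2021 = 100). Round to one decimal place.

103.2

Laspeyres price index uses base-period quantities as weights.
ΣP(Q2 2021)·Q(Q1 2021) = 2.27×65 + 10.34×29 + 7.58×83 + 3.42×148 + 9.44×120 = 147.55 + 299.86 + 629.14 + 506.16 + 1132.8 = 2715.51
ΣP(Q1 2021)·Q(Q1 2021) = 1.74×65 + 7.92×29 + 8.95×83 + 4.24×148 + 7.66×120 = 113.1 + 229.68 + 742.85 + 627.52 + 919.2 = 2632.35
Index = 2715.51 / 2632.35 × 100 = 103.1592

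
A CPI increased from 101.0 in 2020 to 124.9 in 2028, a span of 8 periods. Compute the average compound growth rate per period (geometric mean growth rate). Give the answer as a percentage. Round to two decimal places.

2.69%

Growth factor = (124.9/101.0)^(1/8) = (1.236634)^(1/8) = 1.026905
Growth rate = 1.026905 − 1 = 0.026905 = 2.6905%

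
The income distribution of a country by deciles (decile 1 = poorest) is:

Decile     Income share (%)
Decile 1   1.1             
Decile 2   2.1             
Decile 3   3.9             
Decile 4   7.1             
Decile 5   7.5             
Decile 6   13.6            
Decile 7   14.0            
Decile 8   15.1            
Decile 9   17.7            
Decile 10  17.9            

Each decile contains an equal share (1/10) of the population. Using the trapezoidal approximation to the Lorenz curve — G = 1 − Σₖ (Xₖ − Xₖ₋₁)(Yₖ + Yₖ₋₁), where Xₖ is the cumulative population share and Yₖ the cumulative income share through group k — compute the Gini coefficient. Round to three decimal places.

Cumulative income shares Yₖ: 0.0110, 0.0320, 0.0710, 0.1420, 0.2170, 0.3530, 0.4930, 0.6440, 0.8210, 1.0000
Σ (Xₖ−Xₖ₋₁)(Yₖ+Yₖ₋₁) = (1/10)(0.0110+0.0000) + (1/10)(0.0320+0.0110) + (1/10)(0.0710+0.0320) + (1/10)(0.1420+0.0710) + (1/10)(0.2170+0.1420) + (1/10)(0.3530+0.2170) + (1/10)(0.4930+0.3530) + (1/10)(0.6440+0.4930) + (1/10)(0.8210+0.6440) + (1/10)(1.0000+0.8210)
  = 0.0011 + 0.0043 + 0.0103 + 0.0213 + 0.0359 + 0.0570 + 0.0846 + 0.1137 + 0.1465 + 0.1821 = 0.6568
G = 1 − 0.6568 = 0.3432

0.343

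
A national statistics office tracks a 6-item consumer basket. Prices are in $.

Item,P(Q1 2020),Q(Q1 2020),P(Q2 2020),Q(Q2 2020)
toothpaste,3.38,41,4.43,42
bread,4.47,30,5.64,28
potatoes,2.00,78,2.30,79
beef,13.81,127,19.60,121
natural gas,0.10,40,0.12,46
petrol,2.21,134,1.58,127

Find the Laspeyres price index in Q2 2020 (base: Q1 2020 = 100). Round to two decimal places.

Laspeyres price index uses base-period quantities as weights.
ΣP(Q2 2020)·Q(Q1 2020) = 4.43×41 + 5.64×30 + 2.30×78 + 19.60×127 + 0.12×40 + 1.58×134 = 181.63 + 169.2 + 179.4 + 2489.2 + 4.8 + 211.72 = 3235.95
ΣP(Q1 2020)·Q(Q1 2020) = 3.38×41 + 4.47×30 + 2.00×78 + 13.81×127 + 0.10×40 + 2.21×134 = 138.58 + 134.1 + 156 + 1753.87 + 4 + 296.14 = 2482.69
Index = 3235.95 / 2482.69 × 100 = 130.3405

130.34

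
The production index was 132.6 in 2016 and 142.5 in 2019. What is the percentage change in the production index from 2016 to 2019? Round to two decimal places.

7.47%

Change = (142.5 − 132.6) / 132.6 × 100
       = 9.9 / 132.6 × 100 = 7.4661%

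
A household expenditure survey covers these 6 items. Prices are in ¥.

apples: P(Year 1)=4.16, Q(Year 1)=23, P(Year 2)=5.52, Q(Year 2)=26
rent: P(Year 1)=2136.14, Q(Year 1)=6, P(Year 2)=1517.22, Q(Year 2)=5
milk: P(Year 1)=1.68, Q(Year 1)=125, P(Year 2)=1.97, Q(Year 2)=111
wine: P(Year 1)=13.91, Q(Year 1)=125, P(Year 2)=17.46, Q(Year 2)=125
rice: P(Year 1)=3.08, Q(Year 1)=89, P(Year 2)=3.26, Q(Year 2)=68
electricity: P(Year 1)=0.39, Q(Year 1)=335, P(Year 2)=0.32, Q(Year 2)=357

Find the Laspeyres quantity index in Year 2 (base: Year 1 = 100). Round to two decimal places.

Laspeyres quantity index uses base-period prices as weights.
ΣP(Year 1)·Q(Year 2) = 4.16×26 + 2136.14×5 + 1.68×111 + 13.91×125 + 3.08×68 + 0.39×357 = 108.16 + 10680.7 + 186.48 + 1738.75 + 209.44 + 139.23 = 13062.76
ΣP(Year 1)·Q(Year 1) = 4.16×23 + 2136.14×6 + 1.68×125 + 13.91×125 + 3.08×89 + 0.39×335 = 95.68 + 12816.84 + 210 + 1738.75 + 274.12 + 130.65 = 15266.04
Index = 13062.76 / 15266.04 × 100 = 85.5674

85.57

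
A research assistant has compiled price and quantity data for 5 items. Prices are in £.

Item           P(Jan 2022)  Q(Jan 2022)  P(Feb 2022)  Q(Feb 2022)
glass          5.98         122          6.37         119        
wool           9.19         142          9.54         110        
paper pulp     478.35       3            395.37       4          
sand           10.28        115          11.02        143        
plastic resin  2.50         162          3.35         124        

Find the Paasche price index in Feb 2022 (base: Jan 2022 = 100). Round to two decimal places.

Paasche price index uses current-period quantities as weights.
ΣP(Feb 2022)·Q(Feb 2022) = 6.37×119 + 9.54×110 + 395.37×4 + 11.02×143 + 3.35×124 = 758.03 + 1049.4 + 1581.48 + 1575.86 + 415.4 = 5380.17
ΣP(Jan 2022)·Q(Feb 2022) = 5.98×119 + 9.19×110 + 478.35×4 + 10.28×143 + 2.50×124 = 711.62 + 1010.9 + 1913.4 + 1470.04 + 310 = 5415.96
Index = 5380.17 / 5415.96 × 100 = 99.3392

99.34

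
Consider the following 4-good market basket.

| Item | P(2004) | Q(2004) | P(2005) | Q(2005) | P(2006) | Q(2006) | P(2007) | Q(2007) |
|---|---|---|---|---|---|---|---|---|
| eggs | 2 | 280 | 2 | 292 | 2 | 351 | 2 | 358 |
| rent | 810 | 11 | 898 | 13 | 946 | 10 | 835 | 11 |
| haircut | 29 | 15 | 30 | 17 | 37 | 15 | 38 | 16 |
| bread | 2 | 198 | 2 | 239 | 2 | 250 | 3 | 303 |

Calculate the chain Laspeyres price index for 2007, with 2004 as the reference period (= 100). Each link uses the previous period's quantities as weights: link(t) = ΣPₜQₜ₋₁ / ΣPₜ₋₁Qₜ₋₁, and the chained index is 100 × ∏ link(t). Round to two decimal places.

106.97

Link 2004→2005:
ΣP(2005)Q(2004) = 2×280 + 898×11 + 30×15 + 2×198 = 560 + 9878 + 450 + 396 = 11284
ΣP(2004)Q(2004) = 2×280 + 810×11 + 29×15 + 2×198 = 560 + 8910 + 435 + 396 = 10301
link = 11284/10301 = 1.095428
Link 2005→2006:
ΣP(2006)Q(2005) = 2×292 + 946×13 + 37×17 + 2×239 = 584 + 12298 + 629 + 478 = 13989
ΣP(2005)Q(2005) = 2×292 + 898×13 + 30×17 + 2×239 = 584 + 11674 + 510 + 478 = 13246
link = 13989/13246 = 1.056092
Link 2006→2007:
ΣP(2007)Q(2006) = 2×351 + 835×10 + 38×15 + 3×250 = 702 + 8350 + 570 + 750 = 10372
ΣP(2006)Q(2006) = 2×351 + 946×10 + 37×15 + 2×250 = 702 + 9460 + 555 + 500 = 11217
link = 10372/11217 = 0.924668
Chained index = 100 × 1.095428 × 1.056092 × 0.924668 = 106.9723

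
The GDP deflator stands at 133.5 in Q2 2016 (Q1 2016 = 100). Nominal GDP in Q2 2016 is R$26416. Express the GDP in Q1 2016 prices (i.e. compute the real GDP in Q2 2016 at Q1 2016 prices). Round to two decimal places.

Real = Nominal ÷ (Index/100) = 26416 ÷ (133.5/100)
     = 26416 ÷ 1.335 = 19787.2659

19787.27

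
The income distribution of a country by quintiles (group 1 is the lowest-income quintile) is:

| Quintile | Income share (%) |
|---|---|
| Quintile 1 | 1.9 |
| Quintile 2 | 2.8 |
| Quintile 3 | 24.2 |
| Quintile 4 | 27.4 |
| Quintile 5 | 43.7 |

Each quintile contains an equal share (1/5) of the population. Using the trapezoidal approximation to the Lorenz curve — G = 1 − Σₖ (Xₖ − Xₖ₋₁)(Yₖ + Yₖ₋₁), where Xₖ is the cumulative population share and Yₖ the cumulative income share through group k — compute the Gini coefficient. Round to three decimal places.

0.433

Cumulative income shares Yₖ: 0.0190, 0.0470, 0.2890, 0.5630, 1.0000
Σ (Xₖ−Xₖ₋₁)(Yₖ+Yₖ₋₁) = (1/5)(0.0190+0.0000) + (1/5)(0.0470+0.0190) + (1/5)(0.2890+0.0470) + (1/5)(0.5630+0.2890) + (1/5)(1.0000+0.5630)
  = 0.0038 + 0.0132 + 0.0672 + 0.1704 + 0.3126 = 0.5672
G = 1 − 0.5672 = 0.4328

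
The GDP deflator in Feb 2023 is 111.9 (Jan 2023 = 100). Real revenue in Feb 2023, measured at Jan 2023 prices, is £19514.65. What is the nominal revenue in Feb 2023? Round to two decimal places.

Nominal = Real × (Index/100) = 19514.65 × (111.9/100)
        = 19514.65 × 1.119 = 21836.8934

21836.89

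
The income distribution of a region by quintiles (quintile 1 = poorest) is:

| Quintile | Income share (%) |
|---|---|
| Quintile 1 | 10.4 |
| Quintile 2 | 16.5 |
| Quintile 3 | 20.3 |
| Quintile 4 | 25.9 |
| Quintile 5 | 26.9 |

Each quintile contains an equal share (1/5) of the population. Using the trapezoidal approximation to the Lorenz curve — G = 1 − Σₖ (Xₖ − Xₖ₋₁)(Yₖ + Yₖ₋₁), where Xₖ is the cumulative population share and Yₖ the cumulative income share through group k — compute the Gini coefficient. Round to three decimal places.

Cumulative income shares Yₖ: 0.1040, 0.2690, 0.4720, 0.7310, 1.0000
Σ (Xₖ−Xₖ₋₁)(Yₖ+Yₖ₋₁) = (1/5)(0.1040+0.0000) + (1/5)(0.2690+0.1040) + (1/5)(0.4720+0.2690) + (1/5)(0.7310+0.4720) + (1/5)(1.0000+0.7310)
  = 0.0208 + 0.0746 + 0.1482 + 0.2406 + 0.3462 = 0.8304
G = 1 − 0.8304 = 0.1696

0.170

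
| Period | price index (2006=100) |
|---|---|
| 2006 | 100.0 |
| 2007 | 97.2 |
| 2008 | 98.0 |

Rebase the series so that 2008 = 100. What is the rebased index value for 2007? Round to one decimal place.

Rebased(2007) = 97.2 / 98.0 × 100 = 99.1837

99.2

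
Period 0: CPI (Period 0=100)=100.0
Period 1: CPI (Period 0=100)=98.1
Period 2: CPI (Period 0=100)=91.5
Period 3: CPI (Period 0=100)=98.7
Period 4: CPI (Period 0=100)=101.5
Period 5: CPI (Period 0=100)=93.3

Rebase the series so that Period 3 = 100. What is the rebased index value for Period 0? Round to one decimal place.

101.3

Rebased(Period 0) = 100.0 / 98.7 × 100 = 101.3171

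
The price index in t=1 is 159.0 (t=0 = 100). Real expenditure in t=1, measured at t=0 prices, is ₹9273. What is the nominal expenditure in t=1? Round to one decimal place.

14744.1

Nominal = Real × (Index/100) = 9273 × (159.0/100)
        = 9273 × 1.590 = 14744.0700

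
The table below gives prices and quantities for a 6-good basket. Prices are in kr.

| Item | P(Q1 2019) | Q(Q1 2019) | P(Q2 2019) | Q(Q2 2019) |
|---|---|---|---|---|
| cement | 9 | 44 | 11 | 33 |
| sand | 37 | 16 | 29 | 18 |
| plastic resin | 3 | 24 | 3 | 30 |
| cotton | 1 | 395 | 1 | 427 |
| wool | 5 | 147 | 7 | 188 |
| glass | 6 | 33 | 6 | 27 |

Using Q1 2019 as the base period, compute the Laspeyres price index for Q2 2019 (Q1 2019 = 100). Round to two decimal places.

110.64

Laspeyres price index uses base-period quantities as weights.
ΣP(Q2 2019)·Q(Q1 2019) = 11×44 + 29×16 + 3×24 + 1×395 + 7×147 + 6×33 = 484 + 464 + 72 + 395 + 1029 + 198 = 2642
ΣP(Q1 2019)·Q(Q1 2019) = 9×44 + 37×16 + 3×24 + 1×395 + 5×147 + 6×33 = 396 + 592 + 72 + 395 + 735 + 198 = 2388
Index = 2642 / 2388 × 100 = 110.6365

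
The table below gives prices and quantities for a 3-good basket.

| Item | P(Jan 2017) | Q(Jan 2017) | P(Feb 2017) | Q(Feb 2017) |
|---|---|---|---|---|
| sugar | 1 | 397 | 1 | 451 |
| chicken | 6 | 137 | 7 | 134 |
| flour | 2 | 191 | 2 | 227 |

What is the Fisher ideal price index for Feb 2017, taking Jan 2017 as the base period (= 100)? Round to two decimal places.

108.20

Laspeyres component (base-period weights):
ΣP(Feb 2017)Q(Jan 2017) = 1×397 + 7×137 + 2×191 = 397 + 959 + 382 = 1738
ΣP(Jan 2017)Q(Jan 2017) = 1×397 + 6×137 + 2×191 = 397 + 822 + 382 = 1601
L = 1738 / 1601 × 100 = 108.5572
Paasche component (current-period weights):
ΣP(Feb 2017)Q(Feb 2017) = 1×451 + 7×134 + 2×227 = 451 + 938 + 454 = 1843
ΣP(Jan 2017)Q(Feb 2017) = 1×451 + 6×134 + 2×227 = 451 + 804 + 454 = 1709
P = 1843 / 1709 × 100 = 107.8408
Fisher = √(L × P) = √(108.5572 × 107.8408) = 108.1984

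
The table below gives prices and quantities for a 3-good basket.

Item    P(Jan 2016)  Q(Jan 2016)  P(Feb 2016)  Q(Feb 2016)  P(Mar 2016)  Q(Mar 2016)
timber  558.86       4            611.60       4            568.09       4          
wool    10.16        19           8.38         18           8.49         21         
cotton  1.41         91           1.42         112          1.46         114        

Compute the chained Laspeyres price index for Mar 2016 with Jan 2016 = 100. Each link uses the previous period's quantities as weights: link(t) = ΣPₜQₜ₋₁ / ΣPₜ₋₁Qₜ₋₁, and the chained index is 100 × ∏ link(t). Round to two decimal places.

Link Jan 2016→Feb 2016:
ΣP(Feb 2016)Q(Jan 2016) = 611.60×4 + 8.38×19 + 1.42×91 = 2446.4 + 159.22 + 129.22 = 2734.84
ΣP(Jan 2016)Q(Jan 2016) = 558.86×4 + 10.16×19 + 1.41×91 = 2235.44 + 193.04 + 128.31 = 2556.79
link = 2734.84/2556.79 = 1.069638
Link Feb 2016→Mar 2016:
ΣP(Mar 2016)Q(Feb 2016) = 568.09×4 + 8.49×18 + 1.46×112 = 2272.36 + 152.82 + 163.52 = 2588.7
ΣP(Feb 2016)Q(Feb 2016) = 611.60×4 + 8.38×18 + 1.42×112 = 2446.4 + 150.84 + 159.04 = 2756.28
link = 2588.7/2756.28 = 0.939201
Chained index = 100 × 1.069638 × 0.939201 = 100.4605

100.46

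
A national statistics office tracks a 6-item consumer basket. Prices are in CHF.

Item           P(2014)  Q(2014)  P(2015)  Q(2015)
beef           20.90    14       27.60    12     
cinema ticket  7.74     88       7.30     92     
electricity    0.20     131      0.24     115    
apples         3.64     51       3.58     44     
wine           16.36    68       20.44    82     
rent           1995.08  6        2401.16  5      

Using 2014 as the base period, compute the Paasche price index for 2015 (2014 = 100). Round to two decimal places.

119.31

Paasche price index uses current-period quantities as weights.
ΣP(2015)·Q(2015) = 27.60×12 + 7.30×92 + 0.24×115 + 3.58×44 + 20.44×82 + 2401.16×5 = 331.2 + 671.6 + 27.6 + 157.52 + 1676.08 + 12005.8 = 14869.8
ΣP(2014)·Q(2015) = 20.90×12 + 7.74×92 + 0.20×115 + 3.64×44 + 16.36×82 + 1995.08×5 = 250.8 + 712.08 + 23 + 160.16 + 1341.52 + 9975.4 = 12462.96
Index = 14869.8 / 12462.96 × 100 = 119.3119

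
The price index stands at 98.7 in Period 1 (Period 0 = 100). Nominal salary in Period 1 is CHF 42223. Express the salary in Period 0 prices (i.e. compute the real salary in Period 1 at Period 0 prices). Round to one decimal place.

42779.1

Real = Nominal ÷ (Index/100) = 42223 ÷ (98.7/100)
     = 42223 ÷ 0.987 = 42779.1287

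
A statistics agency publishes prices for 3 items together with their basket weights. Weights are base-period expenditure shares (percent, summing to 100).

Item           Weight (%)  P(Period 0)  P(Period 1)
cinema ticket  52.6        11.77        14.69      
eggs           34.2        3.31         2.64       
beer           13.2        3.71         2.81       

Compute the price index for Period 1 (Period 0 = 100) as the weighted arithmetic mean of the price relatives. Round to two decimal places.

102.92

cinema ticket: 52.6 × (14.69/11.77) = 52.6 × 1.248088 = 65.6494
eggs: 34.2 × (2.64/3.31) = 34.2 × 0.797583 = 27.2773
beer: 13.2 × (2.81/3.71) = 13.2 × 0.757412 = 9.9978
Index = Σ wᵢ·(p₁ᵢ/p₀ᵢ) = 65.6494 + 27.2773 + 9.9978 = 102.9246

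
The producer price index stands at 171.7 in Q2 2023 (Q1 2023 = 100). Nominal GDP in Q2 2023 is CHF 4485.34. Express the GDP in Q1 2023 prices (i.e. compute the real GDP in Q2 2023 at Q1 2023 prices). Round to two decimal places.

2612.31

Real = Nominal ÷ (Index/100) = 4485.34 ÷ (171.7/100)
     = 4485.34 ÷ 1.717 = 2612.3122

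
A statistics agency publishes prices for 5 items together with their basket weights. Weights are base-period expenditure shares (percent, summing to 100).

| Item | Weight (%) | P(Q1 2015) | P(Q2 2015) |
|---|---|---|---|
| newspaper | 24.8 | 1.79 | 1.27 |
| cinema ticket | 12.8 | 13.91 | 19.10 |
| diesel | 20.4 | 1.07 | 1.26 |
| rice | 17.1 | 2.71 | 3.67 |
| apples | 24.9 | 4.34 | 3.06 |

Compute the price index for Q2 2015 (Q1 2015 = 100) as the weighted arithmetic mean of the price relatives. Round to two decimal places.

newspaper: 24.8 × (1.27/1.79) = 24.8 × 0.709497 = 17.5955
cinema ticket: 12.8 × (19.10/13.91) = 12.8 × 1.373113 = 17.5758
diesel: 20.4 × (1.26/1.07) = 20.4 × 1.177570 = 24.0224
rice: 17.1 × (3.67/2.71) = 17.1 × 1.354244 = 23.1576
apples: 24.9 × (3.06/4.34) = 24.9 × 0.705069 = 17.5562
Index = Σ wᵢ·(p₁ᵢ/p₀ᵢ) = 17.5955 + 17.5758 + 24.0224 + 23.1576 + 17.5562 = 99.9076

99.91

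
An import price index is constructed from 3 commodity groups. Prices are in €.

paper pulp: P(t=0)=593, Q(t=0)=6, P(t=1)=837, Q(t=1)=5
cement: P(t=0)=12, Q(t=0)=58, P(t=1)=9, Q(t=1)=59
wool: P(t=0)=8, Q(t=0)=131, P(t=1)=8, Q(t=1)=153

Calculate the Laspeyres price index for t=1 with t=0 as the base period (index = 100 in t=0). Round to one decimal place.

124.3

Laspeyres price index uses base-period quantities as weights.
ΣP(t=1)·Q(t=0) = 837×6 + 9×58 + 8×131 = 5022 + 522 + 1048 = 6592
ΣP(t=0)·Q(t=0) = 593×6 + 12×58 + 8×131 = 3558 + 696 + 1048 = 5302
Index = 6592 / 5302 × 100 = 124.3304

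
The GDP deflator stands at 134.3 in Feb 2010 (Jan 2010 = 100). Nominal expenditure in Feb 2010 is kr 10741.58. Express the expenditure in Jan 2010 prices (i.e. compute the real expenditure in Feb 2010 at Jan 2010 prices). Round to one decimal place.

7998.2

Real = Nominal ÷ (Index/100) = 10741.58 ÷ (134.3/100)
     = 10741.58 ÷ 1.343 = 7998.1981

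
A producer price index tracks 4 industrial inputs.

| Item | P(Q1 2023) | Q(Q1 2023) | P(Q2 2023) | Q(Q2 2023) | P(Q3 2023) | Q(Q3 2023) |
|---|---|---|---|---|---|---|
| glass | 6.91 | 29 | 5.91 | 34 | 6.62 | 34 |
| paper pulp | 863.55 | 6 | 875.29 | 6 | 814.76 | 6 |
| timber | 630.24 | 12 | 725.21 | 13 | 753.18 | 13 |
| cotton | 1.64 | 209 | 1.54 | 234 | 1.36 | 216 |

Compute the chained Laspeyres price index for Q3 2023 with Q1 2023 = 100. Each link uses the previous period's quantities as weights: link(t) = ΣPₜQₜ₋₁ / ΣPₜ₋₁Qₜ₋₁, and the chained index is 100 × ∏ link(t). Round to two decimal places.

Link Q1 2023→Q2 2023:
ΣP(Q2 2023)Q(Q1 2023) = 5.91×29 + 875.29×6 + 725.21×12 + 1.54×209 = 171.39 + 5251.74 + 8702.52 + 321.86 = 14447.51
ΣP(Q1 2023)Q(Q1 2023) = 6.91×29 + 863.55×6 + 630.24×12 + 1.64×209 = 200.39 + 5181.3 + 7562.88 + 342.76 = 13287.33
link = 14447.51/13287.33 = 1.087315
Link Q2 2023→Q3 2023:
ΣP(Q3 2023)Q(Q2 2023) = 6.62×34 + 814.76×6 + 753.18×13 + 1.36×234 = 225.08 + 4888.56 + 9791.34 + 318.24 = 15223.22
ΣP(Q2 2023)Q(Q2 2023) = 5.91×34 + 875.29×6 + 725.21×13 + 1.54×234 = 200.94 + 5251.74 + 9427.73 + 360.36 = 15240.77
link = 15223.22/15240.77 = 0.998848
Chained index = 100 × 1.087315 × 0.998848 = 108.6063

108.61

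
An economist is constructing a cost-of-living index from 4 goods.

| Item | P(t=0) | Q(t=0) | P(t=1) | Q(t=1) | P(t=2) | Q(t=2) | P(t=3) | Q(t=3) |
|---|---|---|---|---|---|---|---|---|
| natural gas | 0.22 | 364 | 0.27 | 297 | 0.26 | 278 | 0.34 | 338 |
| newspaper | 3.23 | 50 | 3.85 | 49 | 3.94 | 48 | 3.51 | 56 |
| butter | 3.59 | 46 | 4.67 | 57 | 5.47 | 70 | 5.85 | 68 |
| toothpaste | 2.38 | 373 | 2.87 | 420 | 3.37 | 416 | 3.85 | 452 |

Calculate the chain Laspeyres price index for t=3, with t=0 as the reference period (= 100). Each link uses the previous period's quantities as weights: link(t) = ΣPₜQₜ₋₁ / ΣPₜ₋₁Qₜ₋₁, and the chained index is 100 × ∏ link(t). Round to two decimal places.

155.30

Link t=0→t=1:
ΣP(t=1)Q(t=0) = 0.27×364 + 3.85×50 + 4.67×46 + 2.87×373 = 98.28 + 192.5 + 214.82 + 1070.51 = 1576.11
ΣP(t=0)Q(t=0) = 0.22×364 + 3.23×50 + 3.59×46 + 2.38×373 = 80.08 + 161.5 + 165.14 + 887.74 = 1294.46
link = 1576.11/1294.46 = 1.217581
Link t=1→t=2:
ΣP(t=2)Q(t=1) = 0.26×297 + 3.94×49 + 5.47×57 + 3.37×420 = 77.22 + 193.06 + 311.79 + 1415.4 = 1997.47
ΣP(t=1)Q(t=1) = 0.27×297 + 3.85×49 + 4.67×57 + 2.87×420 = 80.19 + 188.65 + 266.19 + 1205.4 = 1740.43
link = 1997.47/1740.43 = 1.147688
Link t=2→t=3:
ΣP(t=3)Q(t=2) = 0.34×278 + 3.51×48 + 5.85×70 + 3.85×416 = 94.52 + 168.48 + 409.5 + 1601.6 = 2274.1
ΣP(t=2)Q(t=2) = 0.26×278 + 3.94×48 + 5.47×70 + 3.37×416 = 72.28 + 189.12 + 382.9 + 1401.92 = 2046.22
link = 2274.1/2046.22 = 1.111366
Chained index = 100 × 1.217581 × 1.147688 × 1.111366 = 155.3026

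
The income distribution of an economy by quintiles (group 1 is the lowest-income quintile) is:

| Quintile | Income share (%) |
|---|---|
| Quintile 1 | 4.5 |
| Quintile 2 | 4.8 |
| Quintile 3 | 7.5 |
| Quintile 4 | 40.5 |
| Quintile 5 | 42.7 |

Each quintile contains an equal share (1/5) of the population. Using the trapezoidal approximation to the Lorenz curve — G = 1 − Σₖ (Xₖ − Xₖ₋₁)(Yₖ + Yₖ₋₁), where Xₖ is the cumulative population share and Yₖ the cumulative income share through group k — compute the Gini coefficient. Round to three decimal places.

Cumulative income shares Yₖ: 0.0450, 0.0930, 0.1680, 0.5730, 1.0000
Σ (Xₖ−Xₖ₋₁)(Yₖ+Yₖ₋₁) = (1/5)(0.0450+0.0000) + (1/5)(0.0930+0.0450) + (1/5)(0.1680+0.0930) + (1/5)(0.5730+0.1680) + (1/5)(1.0000+0.5730)
  = 0.0090 + 0.0276 + 0.0522 + 0.1482 + 0.3146 = 0.5516
G = 1 − 0.5516 = 0.4484

0.448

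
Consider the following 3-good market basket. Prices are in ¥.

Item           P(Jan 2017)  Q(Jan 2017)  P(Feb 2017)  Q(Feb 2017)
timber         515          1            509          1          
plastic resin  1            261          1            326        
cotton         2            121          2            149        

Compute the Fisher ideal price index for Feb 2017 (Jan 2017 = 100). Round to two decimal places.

Laspeyres component (base-period weights):
ΣP(Feb 2017)Q(Jan 2017) = 509×1 + 1×261 + 2×121 = 509 + 261 + 242 = 1012
ΣP(Jan 2017)Q(Jan 2017) = 515×1 + 1×261 + 2×121 = 515 + 261 + 242 = 1018
L = 1012 / 1018 × 100 = 99.4106
Paasche component (current-period weights):
ΣP(Feb 2017)Q(Feb 2017) = 509×1 + 1×326 + 2×149 = 509 + 326 + 298 = 1133
ΣP(Jan 2017)Q(Feb 2017) = 515×1 + 1×326 + 2×149 = 515 + 326 + 298 = 1139
P = 1133 / 1139 × 100 = 99.4732
Fisher = √(L × P) = √(99.4106 × 99.4732) = 99.4419

99.44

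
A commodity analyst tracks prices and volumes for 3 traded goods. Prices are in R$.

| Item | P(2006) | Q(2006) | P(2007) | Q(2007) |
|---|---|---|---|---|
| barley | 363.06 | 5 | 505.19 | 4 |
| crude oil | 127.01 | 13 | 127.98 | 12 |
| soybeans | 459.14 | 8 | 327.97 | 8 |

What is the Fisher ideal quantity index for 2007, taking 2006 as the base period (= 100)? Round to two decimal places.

Laspeyres component (base-period weights):
ΣP(2006)Q(2007) = 363.06×4 + 127.01×12 + 459.14×8 = 1452.24 + 1524.12 + 3673.12 = 6649.48
ΣP(2006)Q(2006) = 363.06×5 + 127.01×13 + 459.14×8 = 1815.3 + 1651.13 + 3673.12 = 7139.55
L = 6649.48 / 7139.55 × 100 = 93.1358
Paasche component (current-period weights):
ΣP(2007)Q(2007) = 505.19×4 + 127.98×12 + 327.97×8 = 2020.76 + 1535.76 + 2623.76 = 6180.28
ΣP(2007)Q(2006) = 505.19×5 + 127.98×13 + 327.97×8 = 2525.95 + 1663.74 + 2623.76 = 6813.45
P = 6180.28 / 6813.45 × 100 = 90.7071
Fisher = √(L × P) = √(93.1358 × 90.7071) = 91.9134

91.91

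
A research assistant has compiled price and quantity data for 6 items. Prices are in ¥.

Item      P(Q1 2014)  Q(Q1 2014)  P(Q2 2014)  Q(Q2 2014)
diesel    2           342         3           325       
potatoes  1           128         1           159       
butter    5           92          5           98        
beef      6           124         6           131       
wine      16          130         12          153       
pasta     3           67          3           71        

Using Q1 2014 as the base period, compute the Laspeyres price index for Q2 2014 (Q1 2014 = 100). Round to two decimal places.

95.86

Laspeyres price index uses base-period quantities as weights.
ΣP(Q2 2014)·Q(Q1 2014) = 3×342 + 1×128 + 5×92 + 6×124 + 12×130 + 3×67 = 1026 + 128 + 460 + 744 + 1560 + 201 = 4119
ΣP(Q1 2014)·Q(Q1 2014) = 2×342 + 1×128 + 5×92 + 6×124 + 16×130 + 3×67 = 684 + 128 + 460 + 744 + 2080 + 201 = 4297
Index = 4119 / 4297 × 100 = 95.8576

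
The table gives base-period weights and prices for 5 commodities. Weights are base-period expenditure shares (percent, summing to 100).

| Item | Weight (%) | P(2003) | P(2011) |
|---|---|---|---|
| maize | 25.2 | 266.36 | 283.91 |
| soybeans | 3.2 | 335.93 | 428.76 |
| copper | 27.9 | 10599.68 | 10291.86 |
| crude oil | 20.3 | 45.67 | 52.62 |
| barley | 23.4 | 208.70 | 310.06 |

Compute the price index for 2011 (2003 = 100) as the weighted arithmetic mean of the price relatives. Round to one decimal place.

maize: 25.2 × (283.91/266.36) = 25.2 × 1.065888 = 26.8604
soybeans: 3.2 × (428.76/335.93) = 3.2 × 1.276337 = 4.0843
copper: 27.9 × (10291.86/10599.68) = 27.9 × 0.970960 = 27.0898
crude oil: 20.3 × (52.62/45.67) = 20.3 × 1.152179 = 23.3892
barley: 23.4 × (310.06/208.70) = 23.4 × 1.485673 = 34.7648
Index = Σ wᵢ·(p₁ᵢ/p₀ᵢ) = 26.8604 + 4.0843 + 27.0898 + 23.3892 + 34.7648 = 116.1884

116.2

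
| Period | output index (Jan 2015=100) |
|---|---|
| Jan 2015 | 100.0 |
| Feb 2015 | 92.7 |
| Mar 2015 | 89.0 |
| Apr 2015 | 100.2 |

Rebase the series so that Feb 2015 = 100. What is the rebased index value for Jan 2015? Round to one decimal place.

Rebased(Jan 2015) = 100.0 / 92.7 × 100 = 107.8749

107.9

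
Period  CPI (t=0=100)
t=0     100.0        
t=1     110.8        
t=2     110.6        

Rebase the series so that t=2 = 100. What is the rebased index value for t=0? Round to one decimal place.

Rebased(t=0) = 100.0 / 110.6 × 100 = 90.4159

90.4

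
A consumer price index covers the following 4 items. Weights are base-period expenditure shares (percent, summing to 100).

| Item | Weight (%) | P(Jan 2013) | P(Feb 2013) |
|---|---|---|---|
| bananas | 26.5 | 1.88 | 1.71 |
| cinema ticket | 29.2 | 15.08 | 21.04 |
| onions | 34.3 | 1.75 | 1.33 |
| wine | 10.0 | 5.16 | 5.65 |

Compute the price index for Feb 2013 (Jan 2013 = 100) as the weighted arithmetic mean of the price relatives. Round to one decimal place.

101.9

bananas: 26.5 × (1.71/1.88) = 26.5 × 0.909574 = 24.1037
cinema ticket: 29.2 × (21.04/15.08) = 29.2 × 1.395225 = 40.7406
onions: 34.3 × (1.33/1.75) = 34.3 × 0.760000 = 26.0680
wine: 10.0 × (5.65/5.16) = 10.0 × 1.094961 = 10.9496
Index = Σ wᵢ·(p₁ᵢ/p₀ᵢ) = 24.1037 + 40.7406 + 26.0680 + 10.9496 = 101.8619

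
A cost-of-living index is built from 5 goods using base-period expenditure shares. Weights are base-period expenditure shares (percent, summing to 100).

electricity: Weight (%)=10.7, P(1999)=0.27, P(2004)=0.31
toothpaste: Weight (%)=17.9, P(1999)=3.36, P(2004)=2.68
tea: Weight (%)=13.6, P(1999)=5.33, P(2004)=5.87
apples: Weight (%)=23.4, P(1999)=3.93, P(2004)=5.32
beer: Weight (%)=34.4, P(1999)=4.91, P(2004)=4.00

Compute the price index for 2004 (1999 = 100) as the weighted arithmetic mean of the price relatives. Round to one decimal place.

electricity: 10.7 × (0.31/0.27) = 10.7 × 1.148148 = 12.2852
toothpaste: 17.9 × (2.68/3.36) = 17.9 × 0.797619 = 14.2774
tea: 13.6 × (5.87/5.33) = 13.6 × 1.101313 = 14.9779
apples: 23.4 × (5.32/3.93) = 23.4 × 1.353690 = 31.6763
beer: 34.4 × (4.00/4.91) = 34.4 × 0.814664 = 28.0244
Index = Σ wᵢ·(p₁ᵢ/p₀ᵢ) = 12.2852 + 14.2774 + 14.9779 + 31.6763 + 28.0244 = 101.2412

101.2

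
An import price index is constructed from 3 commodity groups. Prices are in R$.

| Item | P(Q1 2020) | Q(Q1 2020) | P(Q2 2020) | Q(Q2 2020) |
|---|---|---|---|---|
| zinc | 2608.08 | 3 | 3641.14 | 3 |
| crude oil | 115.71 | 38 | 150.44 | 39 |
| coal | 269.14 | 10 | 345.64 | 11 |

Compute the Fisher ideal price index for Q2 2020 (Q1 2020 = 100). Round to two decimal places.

Laspeyres component (base-period weights):
ΣP(Q2 2020)Q(Q1 2020) = 3641.14×3 + 150.44×38 + 345.64×10 = 10923.42 + 5716.72 + 3456.4 = 20096.54
ΣP(Q1 2020)Q(Q1 2020) = 2608.08×3 + 115.71×38 + 269.14×10 = 7824.24 + 4396.98 + 2691.4 = 14912.62
L = 20096.54 / 14912.62 × 100 = 134.7620
Paasche component (current-period weights):
ΣP(Q2 2020)Q(Q2 2020) = 3641.14×3 + 150.44×39 + 345.64×11 = 10923.42 + 5867.16 + 3802.04 = 20592.62
ΣP(Q1 2020)Q(Q2 2020) = 2608.08×3 + 115.71×39 + 269.14×11 = 7824.24 + 4512.69 + 2960.54 = 15297.47
P = 20592.62 / 15297.47 × 100 = 134.6145
Fisher = √(L × P) = √(134.7620 × 134.6145) = 134.6882

134.69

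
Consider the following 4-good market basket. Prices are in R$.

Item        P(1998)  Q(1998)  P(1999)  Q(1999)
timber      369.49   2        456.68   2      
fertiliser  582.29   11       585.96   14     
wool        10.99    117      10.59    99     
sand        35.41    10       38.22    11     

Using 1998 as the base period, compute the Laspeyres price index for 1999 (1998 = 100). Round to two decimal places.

102.23

Laspeyres price index uses base-period quantities as weights.
ΣP(1999)·Q(1998) = 456.68×2 + 585.96×11 + 10.59×117 + 38.22×10 = 913.36 + 6445.56 + 1239.03 + 382.2 = 8980.15
ΣP(1998)·Q(1998) = 369.49×2 + 582.29×11 + 10.99×117 + 35.41×10 = 738.98 + 6405.19 + 1285.83 + 354.1 = 8784.1
Index = 8980.15 / 8784.1 × 100 = 102.2319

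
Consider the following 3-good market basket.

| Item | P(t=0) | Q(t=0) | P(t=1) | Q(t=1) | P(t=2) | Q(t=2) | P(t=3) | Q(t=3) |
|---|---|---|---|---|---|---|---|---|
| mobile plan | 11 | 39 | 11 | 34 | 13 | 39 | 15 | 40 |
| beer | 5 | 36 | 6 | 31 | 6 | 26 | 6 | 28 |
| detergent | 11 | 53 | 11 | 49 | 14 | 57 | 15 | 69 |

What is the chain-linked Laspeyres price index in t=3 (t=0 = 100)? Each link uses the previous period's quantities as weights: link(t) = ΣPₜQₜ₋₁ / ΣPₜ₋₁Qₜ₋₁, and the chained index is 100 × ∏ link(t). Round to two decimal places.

Link t=0→t=1:
ΣP(t=1)Q(t=0) = 11×39 + 6×36 + 11×53 = 429 + 216 + 583 = 1228
ΣP(t=0)Q(t=0) = 11×39 + 5×36 + 11×53 = 429 + 180 + 583 = 1192
link = 1228/1192 = 1.030201
Link t=1→t=2:
ΣP(t=2)Q(t=1) = 13×34 + 6×31 + 14×49 = 442 + 186 + 686 = 1314
ΣP(t=1)Q(t=1) = 11×34 + 6×31 + 11×49 = 374 + 186 + 539 = 1099
link = 1314/1099 = 1.195632
Link t=2→t=3:
ΣP(t=3)Q(t=2) = 15×39 + 6×26 + 15×57 = 585 + 156 + 855 = 1596
ΣP(t=2)Q(t=2) = 13×39 + 6×26 + 14×57 = 507 + 156 + 798 = 1461
link = 1596/1461 = 1.092402
Chained index = 100 × 1.030201 × 1.195632 × 1.092402 = 134.5558

134.56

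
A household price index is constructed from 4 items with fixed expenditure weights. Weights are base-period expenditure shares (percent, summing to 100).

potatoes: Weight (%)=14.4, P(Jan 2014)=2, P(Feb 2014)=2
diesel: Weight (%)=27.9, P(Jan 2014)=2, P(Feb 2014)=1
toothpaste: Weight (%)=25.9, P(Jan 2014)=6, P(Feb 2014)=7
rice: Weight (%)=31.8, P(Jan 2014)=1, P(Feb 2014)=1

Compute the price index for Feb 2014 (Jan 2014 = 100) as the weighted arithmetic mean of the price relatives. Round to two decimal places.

90.37

potatoes: 14.4 × (2/2) = 14.4 × 1.000000 = 14.4000
diesel: 27.9 × (1/2) = 27.9 × 0.500000 = 13.9500
toothpaste: 25.9 × (7/6) = 25.9 × 1.166667 = 30.2167
rice: 31.8 × (1/1) = 31.8 × 1.000000 = 31.8000
Index = Σ wᵢ·(p₁ᵢ/p₀ᵢ) = 14.4000 + 13.9500 + 30.2167 + 31.8000 = 90.3667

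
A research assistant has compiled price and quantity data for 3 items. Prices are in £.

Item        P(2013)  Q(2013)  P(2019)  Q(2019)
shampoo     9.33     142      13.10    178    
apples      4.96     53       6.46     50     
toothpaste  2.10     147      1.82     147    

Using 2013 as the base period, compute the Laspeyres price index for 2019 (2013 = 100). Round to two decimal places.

130.25

Laspeyres price index uses base-period quantities as weights.
ΣP(2019)·Q(2013) = 13.10×142 + 6.46×53 + 1.82×147 = 1860.2 + 342.38 + 267.54 = 2470.12
ΣP(2013)·Q(2013) = 9.33×142 + 4.96×53 + 2.10×147 = 1324.86 + 262.88 + 308.7 = 1896.44
Index = 2470.12 / 1896.44 × 100 = 130.2504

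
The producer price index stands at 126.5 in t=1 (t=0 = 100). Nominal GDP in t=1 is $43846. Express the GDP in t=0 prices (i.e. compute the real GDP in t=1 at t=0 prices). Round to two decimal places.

Real = Nominal ÷ (Index/100) = 43846 ÷ (126.5/100)
     = 43846 ÷ 1.265 = 34660.8696

34660.87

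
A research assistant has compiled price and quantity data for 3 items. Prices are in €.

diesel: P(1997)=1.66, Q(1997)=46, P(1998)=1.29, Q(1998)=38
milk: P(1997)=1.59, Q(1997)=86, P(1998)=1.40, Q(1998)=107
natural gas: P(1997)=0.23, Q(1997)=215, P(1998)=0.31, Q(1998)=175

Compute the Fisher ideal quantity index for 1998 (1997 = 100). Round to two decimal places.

103.43

Laspeyres component (base-period weights):
ΣP(1997)Q(1998) = 1.66×38 + 1.59×107 + 0.23×175 = 63.08 + 170.13 + 40.25 = 273.46
ΣP(1997)Q(1997) = 1.66×46 + 1.59×86 + 0.23×215 = 76.36 + 136.74 + 49.45 = 262.55
L = 273.46 / 262.55 × 100 = 104.1554
Paasche component (current-period weights):
ΣP(1998)Q(1998) = 1.29×38 + 1.40×107 + 0.31×175 = 49.02 + 149.8 + 54.25 = 253.07
ΣP(1998)Q(1997) = 1.29×46 + 1.40×86 + 0.31×215 = 59.34 + 120.4 + 66.65 = 246.39
P = 253.07 / 246.39 × 100 = 102.7111
Fisher = √(L × P) = √(104.1554 × 102.7111) = 103.4308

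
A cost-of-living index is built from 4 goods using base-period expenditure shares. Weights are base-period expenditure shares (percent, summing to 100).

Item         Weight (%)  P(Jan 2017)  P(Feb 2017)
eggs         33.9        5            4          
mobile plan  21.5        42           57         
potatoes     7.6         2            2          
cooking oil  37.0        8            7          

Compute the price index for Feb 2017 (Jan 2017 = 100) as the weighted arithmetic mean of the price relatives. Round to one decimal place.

eggs: 33.9 × (4/5) = 33.9 × 0.800000 = 27.1200
mobile plan: 21.5 × (57/42) = 21.5 × 1.357143 = 29.1786
potatoes: 7.6 × (2/2) = 7.6 × 1.000000 = 7.6000
cooking oil: 37.0 × (7/8) = 37.0 × 0.875000 = 32.3750
Index = Σ wᵢ·(p₁ᵢ/p₀ᵢ) = 27.1200 + 29.1786 + 7.6000 + 32.3750 = 96.2736

96.3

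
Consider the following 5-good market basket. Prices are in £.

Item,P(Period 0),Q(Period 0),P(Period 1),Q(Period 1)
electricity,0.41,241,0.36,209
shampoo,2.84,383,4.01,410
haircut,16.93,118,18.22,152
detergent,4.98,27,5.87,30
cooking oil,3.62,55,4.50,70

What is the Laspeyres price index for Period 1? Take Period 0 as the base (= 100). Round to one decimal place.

Laspeyres price index uses base-period quantities as weights.
ΣP(Period 1)·Q(Period 0) = 0.36×241 + 4.01×383 + 18.22×118 + 5.87×27 + 4.50×55 = 86.76 + 1535.83 + 2149.96 + 158.49 + 247.5 = 4178.54
ΣP(Period 0)·Q(Period 0) = 0.41×241 + 2.84×383 + 16.93×118 + 4.98×27 + 3.62×55 = 98.81 + 1087.72 + 1997.74 + 134.46 + 199.1 = 3517.83
Index = 4178.54 / 3517.83 × 100 = 118.7817

118.8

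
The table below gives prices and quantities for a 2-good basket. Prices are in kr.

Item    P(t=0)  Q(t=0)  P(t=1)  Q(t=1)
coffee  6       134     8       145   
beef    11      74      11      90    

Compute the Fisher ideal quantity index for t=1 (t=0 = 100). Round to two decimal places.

Laspeyres component (base-period weights):
ΣP(t=0)Q(t=1) = 6×145 + 11×90 = 870 + 990 = 1860
ΣP(t=0)Q(t=0) = 6×134 + 11×74 = 804 + 814 = 1618
L = 1860 / 1618 × 100 = 114.9567
Paasche component (current-period weights):
ΣP(t=1)Q(t=1) = 8×145 + 11×90 = 1160 + 990 = 2150
ΣP(t=1)Q(t=0) = 8×134 + 11×74 = 1072 + 814 = 1886
P = 2150 / 1886 × 100 = 113.9979
Fisher = √(L × P) = √(114.9567 × 113.9979) = 114.4763

114.48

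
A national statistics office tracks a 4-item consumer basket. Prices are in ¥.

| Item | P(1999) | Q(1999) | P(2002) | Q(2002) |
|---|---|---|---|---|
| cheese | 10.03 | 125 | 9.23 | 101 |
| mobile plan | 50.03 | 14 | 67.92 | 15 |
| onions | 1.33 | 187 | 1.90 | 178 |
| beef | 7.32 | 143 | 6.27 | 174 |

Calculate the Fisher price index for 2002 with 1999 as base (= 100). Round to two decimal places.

103.27

Laspeyres component (base-period weights):
ΣP(2002)Q(1999) = 9.23×125 + 67.92×14 + 1.90×187 + 6.27×143 = 1153.75 + 950.88 + 355.3 + 896.61 = 3356.54
ΣP(1999)Q(1999) = 10.03×125 + 50.03×14 + 1.33×187 + 7.32×143 = 1253.75 + 700.42 + 248.71 + 1046.76 = 3249.64
L = 3356.54 / 3249.64 × 100 = 103.2896
Paasche component (current-period weights):
ΣP(2002)Q(2002) = 9.23×101 + 67.92×15 + 1.90×178 + 6.27×174 = 932.23 + 1018.8 + 338.2 + 1090.98 = 3380.21
ΣP(1999)Q(2002) = 10.03×101 + 50.03×15 + 1.33×178 + 7.32×174 = 1013.03 + 750.45 + 236.74 + 1273.68 = 3273.9
P = 3380.21 / 3273.9 × 100 = 103.2472
Fisher = √(L × P) = √(103.2896 × 103.2472) = 103.2684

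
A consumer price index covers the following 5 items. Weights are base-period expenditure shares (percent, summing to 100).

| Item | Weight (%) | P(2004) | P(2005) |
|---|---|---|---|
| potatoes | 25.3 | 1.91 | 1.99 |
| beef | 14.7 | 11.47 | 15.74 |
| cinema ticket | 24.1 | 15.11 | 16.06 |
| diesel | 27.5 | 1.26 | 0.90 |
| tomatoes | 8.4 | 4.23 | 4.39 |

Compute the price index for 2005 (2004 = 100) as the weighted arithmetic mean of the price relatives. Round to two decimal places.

100.51

potatoes: 25.3 × (1.99/1.91) = 25.3 × 1.041885 = 26.3597
beef: 14.7 × (15.74/11.47) = 14.7 × 1.372276 = 20.1724
cinema ticket: 24.1 × (16.06/15.11) = 24.1 × 1.062872 = 25.6152
diesel: 27.5 × (0.90/1.26) = 27.5 × 0.714286 = 19.6429
tomatoes: 8.4 × (4.39/4.23) = 8.4 × 1.037825 = 8.7177
Index = Σ wᵢ·(p₁ᵢ/p₀ᵢ) = 26.3597 + 20.1724 + 25.6152 + 19.6429 + 8.7177 = 100.5079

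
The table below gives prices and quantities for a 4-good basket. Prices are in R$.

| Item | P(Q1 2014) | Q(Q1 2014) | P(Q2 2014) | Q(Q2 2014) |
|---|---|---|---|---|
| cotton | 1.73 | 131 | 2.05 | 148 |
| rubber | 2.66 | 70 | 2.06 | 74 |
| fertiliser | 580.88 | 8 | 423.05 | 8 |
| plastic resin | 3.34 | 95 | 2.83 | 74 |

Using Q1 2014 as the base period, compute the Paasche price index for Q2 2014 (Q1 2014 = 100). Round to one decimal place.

Paasche price index uses current-period quantities as weights.
ΣP(Q2 2014)·Q(Q2 2014) = 2.05×148 + 2.06×74 + 423.05×8 + 2.83×74 = 303.4 + 152.44 + 3384.4 + 209.42 = 4049.66
ΣP(Q1 2014)·Q(Q2 2014) = 1.73×148 + 2.66×74 + 580.88×8 + 3.34×74 = 256.04 + 196.84 + 4647.04 + 247.16 = 5347.08
Index = 4049.66 / 5347.08 × 100 = 75.7359

75.7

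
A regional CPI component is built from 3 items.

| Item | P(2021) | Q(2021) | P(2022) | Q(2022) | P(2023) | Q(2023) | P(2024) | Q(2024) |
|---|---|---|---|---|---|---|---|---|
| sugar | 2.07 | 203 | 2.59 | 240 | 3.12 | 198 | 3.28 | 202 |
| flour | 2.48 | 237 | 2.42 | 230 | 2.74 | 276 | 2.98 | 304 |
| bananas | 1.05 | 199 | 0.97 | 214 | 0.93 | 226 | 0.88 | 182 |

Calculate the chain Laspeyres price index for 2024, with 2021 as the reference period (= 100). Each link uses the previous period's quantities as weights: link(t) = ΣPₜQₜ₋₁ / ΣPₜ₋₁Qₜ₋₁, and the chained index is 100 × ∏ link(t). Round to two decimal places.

Link 2021→2022:
ΣP(2022)Q(2021) = 2.59×203 + 2.42×237 + 0.97×199 = 525.77 + 573.54 + 193.03 = 1292.34
ΣP(2021)Q(2021) = 2.07×203 + 2.48×237 + 1.05×199 = 420.21 + 587.76 + 208.95 = 1216.92
link = 1292.34/1216.92 = 1.061976
Link 2022→2023:
ΣP(2023)Q(2022) = 3.12×240 + 2.74×230 + 0.93×214 = 748.8 + 630.2 + 199.02 = 1578.02
ΣP(2022)Q(2022) = 2.59×240 + 2.42×230 + 0.97×214 = 621.6 + 556.6 + 207.58 = 1385.78
link = 1578.02/1385.78 = 1.138723
Link 2023→2024:
ΣP(2024)Q(2023) = 3.28×198 + 2.98×276 + 0.88×226 = 649.44 + 822.48 + 198.88 = 1670.8
ΣP(2023)Q(2023) = 3.12×198 + 2.74×276 + 0.93×226 = 617.76 + 756.24 + 210.18 = 1584.18
link = 1670.8/1584.18 = 1.054678
Chained index = 100 × 1.061976 × 1.138723 × 1.054678 = 127.5419

127.54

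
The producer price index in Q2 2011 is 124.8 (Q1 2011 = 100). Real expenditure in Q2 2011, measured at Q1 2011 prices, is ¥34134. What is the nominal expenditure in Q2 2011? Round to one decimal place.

Nominal = Real × (Index/100) = 34134 × (124.8/100)
        = 34134 × 1.248 = 42599.2320

42599.2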